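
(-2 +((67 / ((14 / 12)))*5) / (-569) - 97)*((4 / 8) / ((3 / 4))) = -264218 / 3983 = -66.34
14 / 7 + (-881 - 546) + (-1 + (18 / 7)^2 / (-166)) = -5799704 / 4067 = -1426.04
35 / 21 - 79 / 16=-157 / 48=-3.27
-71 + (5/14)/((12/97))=-11443/168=-68.11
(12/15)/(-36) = -1/45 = -0.02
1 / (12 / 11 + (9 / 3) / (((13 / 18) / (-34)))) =-143 / 20040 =-0.01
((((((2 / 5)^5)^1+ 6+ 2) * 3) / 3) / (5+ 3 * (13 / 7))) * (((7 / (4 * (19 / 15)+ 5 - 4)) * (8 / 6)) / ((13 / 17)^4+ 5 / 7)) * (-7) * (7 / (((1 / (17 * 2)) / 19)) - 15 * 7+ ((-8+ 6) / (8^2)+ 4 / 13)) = -54906280417005423 / 1608928165000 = -34126.00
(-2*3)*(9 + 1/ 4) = -111/ 2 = -55.50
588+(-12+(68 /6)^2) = 6340 /9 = 704.44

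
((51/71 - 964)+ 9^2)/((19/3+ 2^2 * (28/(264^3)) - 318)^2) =-82841739790436352/9120583841328783959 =-0.01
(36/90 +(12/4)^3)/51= 137/255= 0.54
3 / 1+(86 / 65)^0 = 4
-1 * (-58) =58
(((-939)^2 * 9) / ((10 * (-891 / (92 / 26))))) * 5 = -2253287 / 143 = -15757.25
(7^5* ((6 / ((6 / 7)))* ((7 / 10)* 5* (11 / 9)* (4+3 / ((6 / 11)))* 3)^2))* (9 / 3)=251812272481 / 48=5246089010.02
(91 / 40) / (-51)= -0.04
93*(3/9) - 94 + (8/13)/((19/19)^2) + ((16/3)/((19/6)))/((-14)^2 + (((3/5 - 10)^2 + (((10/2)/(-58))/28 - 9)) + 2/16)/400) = -24545215919547/393503970301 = -62.38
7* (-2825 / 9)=-19775 / 9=-2197.22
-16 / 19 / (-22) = 8 / 209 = 0.04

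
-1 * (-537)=537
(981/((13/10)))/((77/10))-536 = -438436/1001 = -438.00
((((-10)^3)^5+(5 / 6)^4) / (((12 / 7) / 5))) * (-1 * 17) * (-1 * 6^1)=-771119999999999628125 / 2592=-297499999999999856.53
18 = 18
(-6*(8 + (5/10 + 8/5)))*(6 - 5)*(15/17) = -909/17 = -53.47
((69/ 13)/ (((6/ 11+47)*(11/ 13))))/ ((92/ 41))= 123/ 2092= 0.06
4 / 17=0.24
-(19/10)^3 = -6859/1000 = -6.86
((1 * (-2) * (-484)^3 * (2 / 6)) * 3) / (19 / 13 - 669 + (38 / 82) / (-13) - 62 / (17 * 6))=-3082005930432 / 9081595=-339368.35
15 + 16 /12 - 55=-116 /3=-38.67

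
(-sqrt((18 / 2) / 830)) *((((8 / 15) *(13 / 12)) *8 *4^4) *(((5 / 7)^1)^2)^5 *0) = 0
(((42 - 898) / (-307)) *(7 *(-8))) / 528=-2996 / 10131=-0.30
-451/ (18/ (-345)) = 51865/ 6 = 8644.17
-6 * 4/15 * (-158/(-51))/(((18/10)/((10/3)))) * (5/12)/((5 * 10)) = -316/4131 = -0.08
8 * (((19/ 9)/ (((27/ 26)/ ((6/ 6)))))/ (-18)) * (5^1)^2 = -49400/ 2187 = -22.59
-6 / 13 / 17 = -6 / 221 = -0.03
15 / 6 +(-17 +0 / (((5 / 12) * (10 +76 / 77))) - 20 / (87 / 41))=-4163 / 174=-23.93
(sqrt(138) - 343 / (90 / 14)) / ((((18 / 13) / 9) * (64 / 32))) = -31213 / 180 + 13 * sqrt(138) / 4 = -135.23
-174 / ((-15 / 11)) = 638 / 5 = 127.60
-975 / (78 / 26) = -325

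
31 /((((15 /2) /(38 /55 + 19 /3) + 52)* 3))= 71858 /369033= 0.19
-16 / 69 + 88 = 6056 / 69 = 87.77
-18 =-18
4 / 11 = 0.36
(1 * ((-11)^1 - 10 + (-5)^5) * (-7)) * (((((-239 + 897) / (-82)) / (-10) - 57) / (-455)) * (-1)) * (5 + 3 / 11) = -14700158 / 1025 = -14341.62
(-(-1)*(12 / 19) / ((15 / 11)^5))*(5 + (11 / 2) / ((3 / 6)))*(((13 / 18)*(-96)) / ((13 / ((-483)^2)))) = -4274793442304 / 1603125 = -2666537.82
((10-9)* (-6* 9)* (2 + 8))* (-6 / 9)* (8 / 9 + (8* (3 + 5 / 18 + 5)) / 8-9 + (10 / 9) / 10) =100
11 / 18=0.61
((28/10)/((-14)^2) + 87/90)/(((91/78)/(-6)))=-1236/245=-5.04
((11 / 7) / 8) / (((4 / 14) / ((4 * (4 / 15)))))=11 / 15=0.73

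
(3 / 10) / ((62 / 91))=273 / 620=0.44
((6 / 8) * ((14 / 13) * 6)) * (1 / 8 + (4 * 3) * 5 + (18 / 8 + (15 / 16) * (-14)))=12411 / 52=238.67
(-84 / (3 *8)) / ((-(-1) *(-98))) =1 / 28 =0.04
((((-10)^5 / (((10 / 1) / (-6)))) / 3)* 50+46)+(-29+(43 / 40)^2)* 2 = 799992249 / 800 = 999990.31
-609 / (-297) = 2.05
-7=-7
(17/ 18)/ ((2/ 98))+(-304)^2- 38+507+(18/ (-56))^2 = 655723825/ 7056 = 92931.38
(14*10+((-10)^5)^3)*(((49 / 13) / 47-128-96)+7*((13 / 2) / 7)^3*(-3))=14414645249997981949665 / 59878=240733579110825043.42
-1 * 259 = -259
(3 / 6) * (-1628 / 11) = -74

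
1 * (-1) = -1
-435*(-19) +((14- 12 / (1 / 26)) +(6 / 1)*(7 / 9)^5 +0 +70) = 158225885 / 19683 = 8038.71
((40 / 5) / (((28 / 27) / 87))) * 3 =2013.43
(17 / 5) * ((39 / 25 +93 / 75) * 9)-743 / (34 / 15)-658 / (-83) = -16521851 / 70550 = -234.19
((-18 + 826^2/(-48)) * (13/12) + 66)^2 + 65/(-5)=4887198641833/20736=235686662.90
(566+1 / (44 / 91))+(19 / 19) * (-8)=24643 / 44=560.07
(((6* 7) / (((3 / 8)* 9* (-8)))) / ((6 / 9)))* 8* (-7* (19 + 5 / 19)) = 47824 / 19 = 2517.05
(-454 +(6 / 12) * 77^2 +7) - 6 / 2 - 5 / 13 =65367 / 26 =2514.12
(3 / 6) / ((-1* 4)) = -1 / 8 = -0.12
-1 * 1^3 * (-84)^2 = -7056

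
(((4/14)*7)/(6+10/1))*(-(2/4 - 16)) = 31/16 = 1.94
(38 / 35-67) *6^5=-17939232 / 35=-512549.49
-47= -47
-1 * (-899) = 899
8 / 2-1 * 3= 1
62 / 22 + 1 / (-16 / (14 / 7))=2.69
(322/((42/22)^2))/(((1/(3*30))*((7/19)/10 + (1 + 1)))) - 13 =10540183/2709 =3890.80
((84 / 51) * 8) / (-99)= -224 / 1683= -0.13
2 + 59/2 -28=7/2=3.50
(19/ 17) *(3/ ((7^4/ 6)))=342/ 40817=0.01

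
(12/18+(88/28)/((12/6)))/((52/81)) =1269/364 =3.49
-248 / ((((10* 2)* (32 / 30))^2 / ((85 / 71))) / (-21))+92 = 3842399 / 36352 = 105.70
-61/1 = -61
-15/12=-5/4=-1.25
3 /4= 0.75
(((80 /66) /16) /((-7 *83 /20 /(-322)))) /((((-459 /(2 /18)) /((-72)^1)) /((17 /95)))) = 3680 /1405107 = 0.00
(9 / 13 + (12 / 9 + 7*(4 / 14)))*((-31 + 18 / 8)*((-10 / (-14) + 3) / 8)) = -18055 / 336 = -53.74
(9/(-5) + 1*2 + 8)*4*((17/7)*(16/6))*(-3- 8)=-245344/105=-2336.61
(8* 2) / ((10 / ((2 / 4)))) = 4 / 5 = 0.80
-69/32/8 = -69/256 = -0.27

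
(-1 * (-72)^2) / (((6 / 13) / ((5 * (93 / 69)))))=-1740960 / 23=-75693.91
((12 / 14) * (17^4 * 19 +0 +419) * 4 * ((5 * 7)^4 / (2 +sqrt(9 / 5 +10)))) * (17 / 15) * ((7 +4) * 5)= -1696869397300000 / 13 +169686939730000 * sqrt(295) / 13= 93661500179159.90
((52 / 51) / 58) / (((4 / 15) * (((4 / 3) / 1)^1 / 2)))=195 / 1972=0.10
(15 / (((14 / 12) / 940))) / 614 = 42300 / 2149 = 19.68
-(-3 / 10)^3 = 27 / 1000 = 0.03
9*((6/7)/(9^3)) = 2/189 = 0.01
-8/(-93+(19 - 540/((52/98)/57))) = 13/94384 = 0.00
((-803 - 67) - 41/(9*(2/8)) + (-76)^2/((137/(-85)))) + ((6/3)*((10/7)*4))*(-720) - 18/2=-109695205/8631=-12709.44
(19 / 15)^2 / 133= 19 / 1575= 0.01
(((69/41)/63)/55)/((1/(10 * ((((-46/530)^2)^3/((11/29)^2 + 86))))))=5726916401854/237624647954994238640625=0.00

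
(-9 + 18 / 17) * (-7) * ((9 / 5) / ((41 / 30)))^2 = 2755620 / 28577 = 96.43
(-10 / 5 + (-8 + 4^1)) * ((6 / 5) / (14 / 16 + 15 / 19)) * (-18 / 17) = 98496 / 21505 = 4.58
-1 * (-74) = 74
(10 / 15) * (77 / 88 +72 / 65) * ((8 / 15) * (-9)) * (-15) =6186 / 65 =95.17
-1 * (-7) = 7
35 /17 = 2.06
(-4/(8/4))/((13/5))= -10/13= -0.77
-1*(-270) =270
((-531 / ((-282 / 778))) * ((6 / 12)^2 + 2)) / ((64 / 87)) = 53911899 / 12032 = 4480.71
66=66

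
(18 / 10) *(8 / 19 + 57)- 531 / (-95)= 2070 / 19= 108.95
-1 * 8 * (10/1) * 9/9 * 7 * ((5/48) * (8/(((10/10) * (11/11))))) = -1400/3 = -466.67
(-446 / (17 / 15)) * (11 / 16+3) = -1451.14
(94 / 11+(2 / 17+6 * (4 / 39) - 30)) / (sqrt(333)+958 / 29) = -1399490468 / 1550275441+127093602 * sqrt(37) / 1550275441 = -0.40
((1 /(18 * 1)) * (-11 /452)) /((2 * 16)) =-11 /260352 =-0.00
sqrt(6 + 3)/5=3/5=0.60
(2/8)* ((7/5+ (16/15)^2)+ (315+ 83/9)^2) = 212873239/8100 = 26280.65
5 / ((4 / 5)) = 25 / 4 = 6.25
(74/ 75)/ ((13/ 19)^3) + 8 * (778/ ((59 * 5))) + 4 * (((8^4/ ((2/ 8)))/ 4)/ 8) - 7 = 20077099039/ 9721725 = 2065.18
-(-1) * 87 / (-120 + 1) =-87 / 119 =-0.73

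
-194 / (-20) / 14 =97 / 140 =0.69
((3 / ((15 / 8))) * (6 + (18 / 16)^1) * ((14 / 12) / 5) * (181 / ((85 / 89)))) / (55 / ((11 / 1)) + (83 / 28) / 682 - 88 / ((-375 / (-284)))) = -61369684068 / 7503988819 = -8.18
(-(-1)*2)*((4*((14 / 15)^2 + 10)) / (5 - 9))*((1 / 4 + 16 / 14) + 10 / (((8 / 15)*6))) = -309419 / 3150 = -98.23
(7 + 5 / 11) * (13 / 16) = 533 / 88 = 6.06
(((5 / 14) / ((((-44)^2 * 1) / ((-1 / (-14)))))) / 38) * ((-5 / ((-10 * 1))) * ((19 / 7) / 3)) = 5 / 31874304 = 0.00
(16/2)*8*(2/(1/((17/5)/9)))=2176/45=48.36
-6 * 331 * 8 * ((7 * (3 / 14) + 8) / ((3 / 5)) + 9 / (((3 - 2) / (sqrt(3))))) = -251560 - 142992 * sqrt(3) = -499229.41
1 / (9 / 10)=10 / 9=1.11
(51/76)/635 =51/48260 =0.00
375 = 375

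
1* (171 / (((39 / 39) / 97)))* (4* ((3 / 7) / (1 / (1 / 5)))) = 199044 / 35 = 5686.97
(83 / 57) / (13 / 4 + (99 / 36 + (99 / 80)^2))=0.19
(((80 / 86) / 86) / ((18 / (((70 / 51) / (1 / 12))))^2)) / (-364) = -14000 / 562682133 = -0.00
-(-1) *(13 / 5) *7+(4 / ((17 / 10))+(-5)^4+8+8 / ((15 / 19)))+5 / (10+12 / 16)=1456484 / 2193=664.15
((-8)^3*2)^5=-1125899906842624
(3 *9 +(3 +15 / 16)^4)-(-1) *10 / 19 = 333581587 / 1245184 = 267.90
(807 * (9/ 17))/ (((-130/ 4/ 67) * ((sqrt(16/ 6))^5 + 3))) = 709493418/ 33792005- 1121174784 * sqrt(6)/ 33792005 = -60.27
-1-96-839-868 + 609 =-1195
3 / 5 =0.60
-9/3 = -3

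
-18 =-18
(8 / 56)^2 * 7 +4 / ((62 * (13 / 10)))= 543 / 2821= 0.19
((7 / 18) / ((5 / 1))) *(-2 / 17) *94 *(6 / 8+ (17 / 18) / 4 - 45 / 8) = 54943 / 13770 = 3.99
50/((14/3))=75/7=10.71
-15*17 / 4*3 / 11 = -765 / 44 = -17.39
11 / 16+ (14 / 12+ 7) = 425 / 48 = 8.85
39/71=0.55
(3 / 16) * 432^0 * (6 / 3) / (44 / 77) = 21 / 32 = 0.66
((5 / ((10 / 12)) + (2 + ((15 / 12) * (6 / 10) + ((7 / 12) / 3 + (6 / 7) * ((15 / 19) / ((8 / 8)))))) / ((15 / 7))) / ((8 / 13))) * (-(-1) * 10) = 512837 / 4104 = 124.96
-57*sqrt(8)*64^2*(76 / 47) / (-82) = 17743872*sqrt(2) / 1927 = 13022.12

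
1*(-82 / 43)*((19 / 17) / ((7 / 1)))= -1558 / 5117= -0.30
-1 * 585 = -585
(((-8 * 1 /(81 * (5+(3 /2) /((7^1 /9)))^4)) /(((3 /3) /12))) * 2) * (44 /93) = -108179456 /222297024591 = -0.00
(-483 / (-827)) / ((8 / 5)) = 2415 / 6616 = 0.37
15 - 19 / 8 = 101 / 8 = 12.62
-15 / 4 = -3.75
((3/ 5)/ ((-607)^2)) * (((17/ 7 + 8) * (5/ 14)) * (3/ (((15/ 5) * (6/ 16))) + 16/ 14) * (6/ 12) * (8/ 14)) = 0.00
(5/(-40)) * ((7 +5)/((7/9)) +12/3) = -17/7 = -2.43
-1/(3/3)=-1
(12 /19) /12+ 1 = 20 /19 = 1.05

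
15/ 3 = 5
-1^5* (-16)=16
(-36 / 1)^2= 1296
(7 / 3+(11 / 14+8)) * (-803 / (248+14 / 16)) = -35.88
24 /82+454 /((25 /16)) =298124 /1025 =290.85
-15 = -15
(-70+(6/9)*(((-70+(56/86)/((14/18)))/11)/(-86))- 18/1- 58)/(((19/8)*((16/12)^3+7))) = -27878112/4250851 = -6.56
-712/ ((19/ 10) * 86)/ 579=-0.01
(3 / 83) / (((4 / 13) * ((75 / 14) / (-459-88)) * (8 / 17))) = -846209 / 33200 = -25.49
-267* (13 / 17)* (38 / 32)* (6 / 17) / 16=-197847 / 36992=-5.35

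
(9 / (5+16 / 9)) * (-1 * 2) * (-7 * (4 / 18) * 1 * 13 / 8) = 819 / 122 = 6.71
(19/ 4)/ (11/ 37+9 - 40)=-703/ 4544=-0.15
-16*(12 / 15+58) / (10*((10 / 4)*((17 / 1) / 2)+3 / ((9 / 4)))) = -28224 / 6775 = -4.17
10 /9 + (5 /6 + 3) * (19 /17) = 1651 /306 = 5.40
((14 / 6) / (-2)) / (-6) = 7 / 36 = 0.19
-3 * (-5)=15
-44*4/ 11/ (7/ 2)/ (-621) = 32/ 4347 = 0.01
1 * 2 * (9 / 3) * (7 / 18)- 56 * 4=-665 / 3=-221.67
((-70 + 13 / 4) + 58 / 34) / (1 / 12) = -13269 / 17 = -780.53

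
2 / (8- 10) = -1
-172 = -172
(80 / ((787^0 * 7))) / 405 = 16 / 567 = 0.03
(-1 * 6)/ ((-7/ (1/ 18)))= 1/ 21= 0.05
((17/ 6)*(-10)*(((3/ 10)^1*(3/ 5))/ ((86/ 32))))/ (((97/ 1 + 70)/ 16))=-6528/ 35905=-0.18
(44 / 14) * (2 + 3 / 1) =15.71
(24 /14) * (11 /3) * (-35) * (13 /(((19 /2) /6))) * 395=-13556400 /19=-713494.74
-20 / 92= -5 / 23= -0.22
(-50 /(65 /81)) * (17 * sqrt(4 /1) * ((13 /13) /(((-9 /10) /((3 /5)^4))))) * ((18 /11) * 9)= 16061328 /3575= 4492.68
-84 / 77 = -12 / 11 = -1.09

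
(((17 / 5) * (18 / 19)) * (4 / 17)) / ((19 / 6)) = 432 / 1805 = 0.24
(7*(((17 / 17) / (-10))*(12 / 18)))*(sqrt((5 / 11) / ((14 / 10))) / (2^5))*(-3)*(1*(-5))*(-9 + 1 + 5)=15*sqrt(77) / 352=0.37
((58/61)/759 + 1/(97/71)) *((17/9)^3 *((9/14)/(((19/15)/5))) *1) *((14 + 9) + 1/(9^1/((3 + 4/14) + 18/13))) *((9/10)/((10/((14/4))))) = 155808359199065/1677227944392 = 92.90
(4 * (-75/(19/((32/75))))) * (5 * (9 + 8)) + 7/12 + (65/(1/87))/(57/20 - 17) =-62697641/64524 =-971.69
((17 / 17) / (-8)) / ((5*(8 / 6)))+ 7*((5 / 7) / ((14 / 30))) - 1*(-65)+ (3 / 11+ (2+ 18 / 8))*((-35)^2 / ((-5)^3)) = 386513 / 12320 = 31.37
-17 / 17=-1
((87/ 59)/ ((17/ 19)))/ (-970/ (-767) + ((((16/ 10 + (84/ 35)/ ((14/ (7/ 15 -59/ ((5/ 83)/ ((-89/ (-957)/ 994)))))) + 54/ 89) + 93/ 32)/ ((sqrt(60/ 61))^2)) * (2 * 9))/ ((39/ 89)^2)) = 7440736270968000/ 2233364067012663059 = 0.00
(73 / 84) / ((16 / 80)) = 365 / 84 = 4.35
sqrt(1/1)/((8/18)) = 9/4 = 2.25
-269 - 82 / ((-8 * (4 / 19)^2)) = -2415 / 64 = -37.73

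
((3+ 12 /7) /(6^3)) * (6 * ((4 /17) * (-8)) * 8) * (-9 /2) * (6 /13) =6336 /1547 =4.10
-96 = -96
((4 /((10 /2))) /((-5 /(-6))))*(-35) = -168 /5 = -33.60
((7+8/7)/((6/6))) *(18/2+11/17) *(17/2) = 4674/7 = 667.71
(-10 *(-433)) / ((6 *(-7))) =-2165 / 21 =-103.10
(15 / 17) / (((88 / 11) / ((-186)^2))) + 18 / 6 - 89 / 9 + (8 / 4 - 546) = 999043 / 306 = 3264.85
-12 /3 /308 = -1 /77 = -0.01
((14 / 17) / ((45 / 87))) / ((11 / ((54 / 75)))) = 2436 / 23375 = 0.10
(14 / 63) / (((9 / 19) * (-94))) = -19 / 3807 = -0.00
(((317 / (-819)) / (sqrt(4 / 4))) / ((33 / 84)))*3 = -1268 / 429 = -2.96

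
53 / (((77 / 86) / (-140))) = -91160 / 11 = -8287.27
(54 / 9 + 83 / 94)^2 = 418609 / 8836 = 47.38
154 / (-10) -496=-2557 / 5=-511.40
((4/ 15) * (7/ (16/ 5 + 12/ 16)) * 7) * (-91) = -301.03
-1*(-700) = 700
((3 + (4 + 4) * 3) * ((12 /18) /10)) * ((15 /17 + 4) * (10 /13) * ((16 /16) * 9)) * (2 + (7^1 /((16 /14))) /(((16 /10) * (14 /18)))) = 2978289 /7072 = 421.14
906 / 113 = 8.02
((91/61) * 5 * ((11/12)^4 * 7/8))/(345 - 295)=9326317/101191680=0.09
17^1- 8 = 9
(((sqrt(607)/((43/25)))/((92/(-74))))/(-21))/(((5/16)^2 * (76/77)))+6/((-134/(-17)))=51/67+13024 * sqrt(607)/56373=6.45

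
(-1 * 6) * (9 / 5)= -54 / 5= -10.80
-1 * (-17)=17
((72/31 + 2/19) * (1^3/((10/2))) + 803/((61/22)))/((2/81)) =422120160/35929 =11748.73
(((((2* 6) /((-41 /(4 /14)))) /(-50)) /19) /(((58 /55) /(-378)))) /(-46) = 1782 /2597965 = 0.00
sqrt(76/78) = sqrt(1482)/39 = 0.99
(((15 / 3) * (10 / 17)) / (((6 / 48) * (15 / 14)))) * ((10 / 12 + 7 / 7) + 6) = 26320 / 153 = 172.03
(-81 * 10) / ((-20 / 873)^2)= -61732449 / 40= -1543311.22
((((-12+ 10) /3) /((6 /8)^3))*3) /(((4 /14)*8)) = -56 /27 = -2.07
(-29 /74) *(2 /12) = -29 /444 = -0.07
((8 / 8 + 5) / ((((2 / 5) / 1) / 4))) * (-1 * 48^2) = -138240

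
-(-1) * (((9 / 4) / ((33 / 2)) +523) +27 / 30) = 28822 / 55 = 524.04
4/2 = 2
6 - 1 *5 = 1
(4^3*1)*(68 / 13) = 4352 / 13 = 334.77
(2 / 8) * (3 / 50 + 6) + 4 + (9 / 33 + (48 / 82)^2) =22671373 / 3698200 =6.13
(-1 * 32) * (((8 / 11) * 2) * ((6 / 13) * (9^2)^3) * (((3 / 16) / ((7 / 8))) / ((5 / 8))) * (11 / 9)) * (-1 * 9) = 19591041024 / 455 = 43057233.02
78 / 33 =26 / 11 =2.36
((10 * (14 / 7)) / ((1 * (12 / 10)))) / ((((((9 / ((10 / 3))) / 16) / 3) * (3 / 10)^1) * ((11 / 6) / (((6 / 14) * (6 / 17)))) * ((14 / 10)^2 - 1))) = 1000000 / 11781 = 84.88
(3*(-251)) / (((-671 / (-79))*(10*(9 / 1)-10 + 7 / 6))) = -356922 / 326777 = -1.09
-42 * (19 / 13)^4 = -5473482 / 28561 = -191.64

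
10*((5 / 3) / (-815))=-10 / 489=-0.02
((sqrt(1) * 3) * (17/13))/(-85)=-3/65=-0.05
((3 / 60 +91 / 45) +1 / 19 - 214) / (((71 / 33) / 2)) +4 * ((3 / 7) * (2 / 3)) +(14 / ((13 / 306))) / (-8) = -436415264 / 1841385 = -237.00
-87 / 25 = -3.48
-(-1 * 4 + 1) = 3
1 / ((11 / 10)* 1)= 10 / 11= 0.91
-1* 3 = -3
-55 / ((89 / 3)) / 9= -55 / 267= -0.21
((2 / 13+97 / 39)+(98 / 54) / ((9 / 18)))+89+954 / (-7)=-100774 / 2457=-41.02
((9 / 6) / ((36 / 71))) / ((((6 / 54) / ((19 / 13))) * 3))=1349 / 104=12.97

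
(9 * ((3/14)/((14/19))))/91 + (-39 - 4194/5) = -877.77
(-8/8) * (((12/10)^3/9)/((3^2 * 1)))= -8/375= -0.02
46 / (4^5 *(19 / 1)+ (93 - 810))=46 / 18739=0.00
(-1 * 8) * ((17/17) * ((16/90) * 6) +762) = -91568/15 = -6104.53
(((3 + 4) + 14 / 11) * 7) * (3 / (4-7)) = -637 / 11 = -57.91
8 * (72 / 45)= 64 / 5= 12.80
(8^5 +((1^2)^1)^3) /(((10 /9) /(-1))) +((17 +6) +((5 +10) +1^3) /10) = -58935 /2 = -29467.50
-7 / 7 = -1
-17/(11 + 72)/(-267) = 17/22161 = 0.00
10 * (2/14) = 10/7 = 1.43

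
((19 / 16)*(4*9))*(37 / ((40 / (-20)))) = -6327 / 8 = -790.88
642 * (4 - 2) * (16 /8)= 2568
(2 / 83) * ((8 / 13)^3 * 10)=10240 / 182351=0.06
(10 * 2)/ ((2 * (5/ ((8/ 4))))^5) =4/ 625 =0.01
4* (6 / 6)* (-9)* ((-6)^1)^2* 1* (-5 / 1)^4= -810000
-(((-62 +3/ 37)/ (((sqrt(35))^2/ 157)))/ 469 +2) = -855023/ 607355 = -1.41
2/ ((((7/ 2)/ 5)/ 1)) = 20/ 7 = 2.86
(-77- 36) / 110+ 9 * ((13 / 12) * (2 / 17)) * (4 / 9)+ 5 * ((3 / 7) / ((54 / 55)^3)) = 600035017 / 343533960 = 1.75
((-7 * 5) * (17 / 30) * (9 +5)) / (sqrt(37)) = -833 * sqrt(37) / 111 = -45.65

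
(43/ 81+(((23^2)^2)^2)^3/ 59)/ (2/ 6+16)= 5557187411959522874286203758912694/ 11151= 498357762708234496842095200000.00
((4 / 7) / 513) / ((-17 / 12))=-16 / 20349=-0.00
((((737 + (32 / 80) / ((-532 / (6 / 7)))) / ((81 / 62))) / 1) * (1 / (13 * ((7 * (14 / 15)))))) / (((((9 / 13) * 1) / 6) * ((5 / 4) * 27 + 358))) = 850821536 / 5790282813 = 0.15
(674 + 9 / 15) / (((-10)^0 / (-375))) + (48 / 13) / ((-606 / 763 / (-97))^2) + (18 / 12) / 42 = -197901.15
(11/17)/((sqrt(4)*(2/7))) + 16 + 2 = 1301/68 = 19.13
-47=-47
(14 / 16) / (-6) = -7 / 48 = -0.15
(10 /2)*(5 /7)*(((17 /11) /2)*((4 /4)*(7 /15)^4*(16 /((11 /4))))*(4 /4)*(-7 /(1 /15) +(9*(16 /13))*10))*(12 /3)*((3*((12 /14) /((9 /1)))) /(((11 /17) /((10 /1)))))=36252160 /467181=77.60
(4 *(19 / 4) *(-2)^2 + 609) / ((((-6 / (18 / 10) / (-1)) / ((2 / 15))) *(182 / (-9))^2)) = 11097 / 165620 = 0.07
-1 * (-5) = 5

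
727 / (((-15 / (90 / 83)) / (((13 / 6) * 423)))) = -3997773 / 83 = -48165.94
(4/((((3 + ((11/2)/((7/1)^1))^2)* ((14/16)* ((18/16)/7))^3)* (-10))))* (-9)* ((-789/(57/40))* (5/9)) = -1081039912960/9820359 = -110081.51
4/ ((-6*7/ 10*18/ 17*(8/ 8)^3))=-170/ 189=-0.90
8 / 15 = 0.53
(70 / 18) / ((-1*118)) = -35 / 1062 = -0.03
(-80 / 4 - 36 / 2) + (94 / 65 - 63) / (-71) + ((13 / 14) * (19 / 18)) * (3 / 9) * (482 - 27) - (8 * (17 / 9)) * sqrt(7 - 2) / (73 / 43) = 55585973 / 498420 - 5848 * sqrt(5) / 657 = 91.62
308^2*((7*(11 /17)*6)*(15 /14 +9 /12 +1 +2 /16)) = 129133620 /17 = 7596095.29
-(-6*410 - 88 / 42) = 2462.10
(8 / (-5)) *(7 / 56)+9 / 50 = -1 / 50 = -0.02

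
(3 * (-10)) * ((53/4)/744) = -265/496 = -0.53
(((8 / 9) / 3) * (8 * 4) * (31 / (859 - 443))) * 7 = 1736 / 351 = 4.95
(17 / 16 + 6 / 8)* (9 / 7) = 261 / 112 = 2.33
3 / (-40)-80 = -3203 / 40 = -80.08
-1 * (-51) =51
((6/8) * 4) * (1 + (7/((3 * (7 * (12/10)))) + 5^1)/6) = 203/36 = 5.64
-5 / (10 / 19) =-19 / 2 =-9.50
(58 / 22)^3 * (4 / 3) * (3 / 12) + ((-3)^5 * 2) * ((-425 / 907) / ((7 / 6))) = 5103370661 / 25351557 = 201.30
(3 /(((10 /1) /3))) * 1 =0.90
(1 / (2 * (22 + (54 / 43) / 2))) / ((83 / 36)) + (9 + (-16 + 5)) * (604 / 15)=-97545262 / 1211385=-80.52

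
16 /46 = 8 /23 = 0.35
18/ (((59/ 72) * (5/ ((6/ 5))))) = 7776/ 1475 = 5.27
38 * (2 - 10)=-304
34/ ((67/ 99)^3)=32990166/ 300763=109.69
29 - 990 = -961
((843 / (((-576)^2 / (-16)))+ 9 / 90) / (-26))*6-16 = -2398211 / 149760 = -16.01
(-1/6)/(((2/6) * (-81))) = 1/162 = 0.01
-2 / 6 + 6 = 17 / 3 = 5.67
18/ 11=1.64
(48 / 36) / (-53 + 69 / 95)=-190 / 7449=-0.03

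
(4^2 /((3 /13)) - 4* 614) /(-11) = 7160 /33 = 216.97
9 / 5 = 1.80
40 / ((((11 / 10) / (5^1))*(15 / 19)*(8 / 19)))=18050 / 33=546.97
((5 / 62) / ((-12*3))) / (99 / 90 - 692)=25 / 7710444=0.00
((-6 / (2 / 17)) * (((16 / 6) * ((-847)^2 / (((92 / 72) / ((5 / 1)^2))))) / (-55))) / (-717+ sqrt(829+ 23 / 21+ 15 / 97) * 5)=-582955954008120 / 11556566407-1995701400 * sqrt(3445013103) / 11556566407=-60579.60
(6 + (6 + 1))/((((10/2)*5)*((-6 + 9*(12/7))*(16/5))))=0.02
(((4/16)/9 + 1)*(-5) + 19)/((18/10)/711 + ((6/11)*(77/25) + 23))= 985525/1754928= 0.56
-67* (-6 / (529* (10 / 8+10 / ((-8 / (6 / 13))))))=20904 / 18515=1.13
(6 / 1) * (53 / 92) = 159 / 46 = 3.46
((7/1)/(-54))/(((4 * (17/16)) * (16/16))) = -14/459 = -0.03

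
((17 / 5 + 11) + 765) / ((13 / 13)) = 779.40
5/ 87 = 0.06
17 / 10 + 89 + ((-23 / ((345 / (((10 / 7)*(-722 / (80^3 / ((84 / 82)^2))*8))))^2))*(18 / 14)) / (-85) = 8016955230129892007 / 88389804080000000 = 90.70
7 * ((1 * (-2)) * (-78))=1092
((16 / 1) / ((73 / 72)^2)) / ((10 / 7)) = 290304 / 26645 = 10.90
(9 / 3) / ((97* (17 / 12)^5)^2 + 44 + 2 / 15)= 928760463360 / 94856096144995301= 0.00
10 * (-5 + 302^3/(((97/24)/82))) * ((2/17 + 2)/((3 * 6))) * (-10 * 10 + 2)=-106243407315640/1649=-64428991701.42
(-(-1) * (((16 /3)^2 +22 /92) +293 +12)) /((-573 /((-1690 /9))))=116732525 /1067499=109.35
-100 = -100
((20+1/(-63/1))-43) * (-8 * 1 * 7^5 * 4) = 12378488.89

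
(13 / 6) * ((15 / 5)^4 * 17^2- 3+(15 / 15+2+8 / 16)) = 608647 / 12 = 50720.58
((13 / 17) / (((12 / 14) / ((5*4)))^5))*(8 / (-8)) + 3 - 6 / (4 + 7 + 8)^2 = -7887520650913 / 1491291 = -5289055.36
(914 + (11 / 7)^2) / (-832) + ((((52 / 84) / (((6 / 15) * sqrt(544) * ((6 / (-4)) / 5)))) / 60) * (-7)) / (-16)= -44907 / 40768 - 65 * sqrt(34) / 235008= -1.10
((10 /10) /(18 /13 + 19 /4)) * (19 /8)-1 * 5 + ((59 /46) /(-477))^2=-708454571687 /153582985116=-4.61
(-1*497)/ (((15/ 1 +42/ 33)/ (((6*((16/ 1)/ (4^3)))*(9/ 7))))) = -21087/ 358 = -58.90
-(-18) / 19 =18 / 19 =0.95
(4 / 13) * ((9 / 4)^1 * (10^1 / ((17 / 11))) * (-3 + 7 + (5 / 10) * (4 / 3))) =4620 / 221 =20.90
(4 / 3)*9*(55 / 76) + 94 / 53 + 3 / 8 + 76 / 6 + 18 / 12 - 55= -725053 / 24168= -30.00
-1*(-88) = 88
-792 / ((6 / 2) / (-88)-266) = 2.98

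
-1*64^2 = -4096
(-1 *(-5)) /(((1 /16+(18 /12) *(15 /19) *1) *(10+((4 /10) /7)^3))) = 32585000 /81249641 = 0.40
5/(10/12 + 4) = 1.03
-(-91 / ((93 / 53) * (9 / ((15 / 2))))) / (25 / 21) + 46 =76541 / 930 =82.30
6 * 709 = 4254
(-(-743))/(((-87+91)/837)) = 621891/4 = 155472.75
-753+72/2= -717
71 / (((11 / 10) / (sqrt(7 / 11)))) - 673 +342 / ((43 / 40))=-15259 / 43 +710 *sqrt(77) / 121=-303.37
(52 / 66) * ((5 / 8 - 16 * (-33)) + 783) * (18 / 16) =409227 / 352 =1162.58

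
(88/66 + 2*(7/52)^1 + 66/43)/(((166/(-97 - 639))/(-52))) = 7744928/10707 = 723.35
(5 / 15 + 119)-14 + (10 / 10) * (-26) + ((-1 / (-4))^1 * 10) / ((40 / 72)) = 503 / 6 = 83.83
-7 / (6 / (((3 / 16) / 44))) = -7 / 1408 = -0.00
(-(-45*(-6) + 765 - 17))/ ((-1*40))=509/ 20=25.45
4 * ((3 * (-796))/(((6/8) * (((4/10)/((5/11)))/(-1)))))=159200/11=14472.73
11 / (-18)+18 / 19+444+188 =216259 / 342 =632.34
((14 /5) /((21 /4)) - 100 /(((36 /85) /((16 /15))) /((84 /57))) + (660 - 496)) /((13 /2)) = -1059944 /33345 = -31.79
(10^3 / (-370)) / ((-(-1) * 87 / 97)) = -3.01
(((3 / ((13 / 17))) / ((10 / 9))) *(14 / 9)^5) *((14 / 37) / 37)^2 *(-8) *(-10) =14336236544 / 53284271391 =0.27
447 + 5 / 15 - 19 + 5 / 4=5155 / 12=429.58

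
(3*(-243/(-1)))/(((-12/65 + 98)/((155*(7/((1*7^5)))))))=7344675/15265558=0.48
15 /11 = 1.36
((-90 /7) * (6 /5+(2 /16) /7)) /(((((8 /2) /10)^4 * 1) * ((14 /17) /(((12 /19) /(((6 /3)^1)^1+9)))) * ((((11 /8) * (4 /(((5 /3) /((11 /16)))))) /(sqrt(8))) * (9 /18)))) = -59287500 * sqrt(2) /788557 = -106.33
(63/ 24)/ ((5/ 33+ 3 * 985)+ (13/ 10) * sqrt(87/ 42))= 11826738000/ 13314205222811- 1486485 * sqrt(406)/ 53256820891244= 0.00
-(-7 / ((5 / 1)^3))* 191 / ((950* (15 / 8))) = 5348 / 890625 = 0.01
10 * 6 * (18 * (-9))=-9720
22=22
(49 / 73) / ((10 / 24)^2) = 7056 / 1825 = 3.87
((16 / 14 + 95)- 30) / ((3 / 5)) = 110.24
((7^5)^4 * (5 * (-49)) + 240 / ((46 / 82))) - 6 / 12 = -899258841174087231613 / 46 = -19549105242914939817.67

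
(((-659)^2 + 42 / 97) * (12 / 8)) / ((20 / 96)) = 1516510764 / 485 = 3126826.32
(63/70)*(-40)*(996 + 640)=-58896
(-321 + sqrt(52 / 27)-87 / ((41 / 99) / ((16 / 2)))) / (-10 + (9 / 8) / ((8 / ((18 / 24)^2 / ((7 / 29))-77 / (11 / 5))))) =588241920 / 4289051-14336 * sqrt(39) / 941499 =137.05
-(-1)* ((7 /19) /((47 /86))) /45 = 602 /40185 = 0.01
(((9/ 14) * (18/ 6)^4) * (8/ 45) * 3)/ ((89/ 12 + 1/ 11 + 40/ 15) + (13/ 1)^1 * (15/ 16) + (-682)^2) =513216/ 8595904765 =0.00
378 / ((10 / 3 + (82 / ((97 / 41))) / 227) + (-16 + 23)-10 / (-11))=274665006 / 8279995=33.17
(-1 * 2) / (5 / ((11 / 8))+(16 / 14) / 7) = -539 / 1024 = -0.53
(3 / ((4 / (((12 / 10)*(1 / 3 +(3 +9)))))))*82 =4551 / 5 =910.20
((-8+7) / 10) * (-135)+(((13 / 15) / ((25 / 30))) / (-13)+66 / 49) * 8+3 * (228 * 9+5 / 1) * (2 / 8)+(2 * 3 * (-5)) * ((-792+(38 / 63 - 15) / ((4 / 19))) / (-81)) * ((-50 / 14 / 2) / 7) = 6866609857 / 4167450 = 1647.68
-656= -656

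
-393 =-393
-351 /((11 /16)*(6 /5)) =-4680 /11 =-425.45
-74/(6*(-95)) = 37/285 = 0.13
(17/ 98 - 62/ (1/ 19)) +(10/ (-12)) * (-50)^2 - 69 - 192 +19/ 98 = -517729/ 147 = -3521.97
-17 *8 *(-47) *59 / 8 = 47141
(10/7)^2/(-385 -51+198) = -50/5831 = -0.01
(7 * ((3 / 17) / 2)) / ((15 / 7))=49 / 170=0.29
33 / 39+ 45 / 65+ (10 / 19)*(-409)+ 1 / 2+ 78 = -66801 / 494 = -135.22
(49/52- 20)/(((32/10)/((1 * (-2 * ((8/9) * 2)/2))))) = 4955/468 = 10.59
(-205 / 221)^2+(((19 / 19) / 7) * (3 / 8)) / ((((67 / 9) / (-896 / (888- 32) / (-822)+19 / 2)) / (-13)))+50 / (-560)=-632274319305 / 5372565483376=-0.12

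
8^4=4096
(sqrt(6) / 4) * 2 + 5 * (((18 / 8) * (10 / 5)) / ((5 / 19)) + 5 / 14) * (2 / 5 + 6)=sqrt(6) / 2 + 19552 / 35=559.85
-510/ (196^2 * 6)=-85/ 38416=-0.00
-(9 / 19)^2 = -81 / 361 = -0.22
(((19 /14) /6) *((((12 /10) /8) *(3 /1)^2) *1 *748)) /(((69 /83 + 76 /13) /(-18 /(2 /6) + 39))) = -9409959 /18340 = -513.08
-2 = -2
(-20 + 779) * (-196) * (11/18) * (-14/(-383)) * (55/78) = -105002590/44811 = -2343.23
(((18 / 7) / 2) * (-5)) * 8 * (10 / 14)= -1800 / 49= -36.73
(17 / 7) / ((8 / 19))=323 / 56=5.77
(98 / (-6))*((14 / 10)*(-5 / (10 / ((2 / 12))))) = 343 / 180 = 1.91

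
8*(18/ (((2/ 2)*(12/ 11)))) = 132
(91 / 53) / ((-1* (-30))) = 91 / 1590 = 0.06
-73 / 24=-3.04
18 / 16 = 9 / 8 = 1.12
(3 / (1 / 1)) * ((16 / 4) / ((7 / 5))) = 8.57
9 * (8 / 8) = 9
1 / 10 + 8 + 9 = 171 / 10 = 17.10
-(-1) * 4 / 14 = 2 / 7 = 0.29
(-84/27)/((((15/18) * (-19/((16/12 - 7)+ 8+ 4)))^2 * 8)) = -14/225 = -0.06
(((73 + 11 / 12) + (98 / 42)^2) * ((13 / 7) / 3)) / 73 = 37141 / 55188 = 0.67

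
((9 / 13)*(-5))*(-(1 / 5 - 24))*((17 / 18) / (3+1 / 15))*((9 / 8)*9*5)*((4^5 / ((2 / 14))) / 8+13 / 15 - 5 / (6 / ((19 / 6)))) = -43959253905 / 38272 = -1148600.91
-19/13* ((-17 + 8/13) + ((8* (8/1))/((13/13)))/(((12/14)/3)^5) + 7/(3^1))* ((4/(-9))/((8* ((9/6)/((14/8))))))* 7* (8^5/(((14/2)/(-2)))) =-2855451590656/13689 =-208594608.13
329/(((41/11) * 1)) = 3619/41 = 88.27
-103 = -103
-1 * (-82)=82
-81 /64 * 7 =-567 /64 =-8.86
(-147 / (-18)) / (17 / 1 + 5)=49 / 132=0.37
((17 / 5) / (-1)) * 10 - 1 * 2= -36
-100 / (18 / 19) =-950 / 9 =-105.56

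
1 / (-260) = -0.00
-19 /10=-1.90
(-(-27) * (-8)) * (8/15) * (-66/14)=19008/35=543.09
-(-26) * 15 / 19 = 390 / 19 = 20.53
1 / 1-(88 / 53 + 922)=-48901 / 53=-922.66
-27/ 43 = -0.63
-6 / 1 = -6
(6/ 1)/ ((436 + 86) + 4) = 3/ 263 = 0.01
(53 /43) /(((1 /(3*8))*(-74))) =-0.40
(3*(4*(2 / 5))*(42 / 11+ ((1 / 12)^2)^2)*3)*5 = 870923 / 3168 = 274.91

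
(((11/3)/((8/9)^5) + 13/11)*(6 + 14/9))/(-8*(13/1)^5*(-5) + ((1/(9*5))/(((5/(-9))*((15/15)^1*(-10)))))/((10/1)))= 29831036875/7528039833802752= 0.00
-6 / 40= -3 / 20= -0.15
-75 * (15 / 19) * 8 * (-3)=27000 / 19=1421.05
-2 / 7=-0.29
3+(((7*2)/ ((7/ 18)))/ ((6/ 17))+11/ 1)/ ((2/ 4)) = 229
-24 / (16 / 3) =-9 / 2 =-4.50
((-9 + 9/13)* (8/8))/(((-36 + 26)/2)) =108/65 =1.66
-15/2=-7.50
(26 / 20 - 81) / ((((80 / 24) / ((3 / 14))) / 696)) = -624051 / 175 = -3566.01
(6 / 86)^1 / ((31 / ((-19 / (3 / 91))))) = -1729 / 1333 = -1.30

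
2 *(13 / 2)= 13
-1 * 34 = -34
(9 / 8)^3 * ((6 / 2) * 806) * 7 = 6169527 / 256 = 24099.71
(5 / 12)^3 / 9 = 125 / 15552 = 0.01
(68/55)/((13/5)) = 68/143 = 0.48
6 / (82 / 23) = 69 / 41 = 1.68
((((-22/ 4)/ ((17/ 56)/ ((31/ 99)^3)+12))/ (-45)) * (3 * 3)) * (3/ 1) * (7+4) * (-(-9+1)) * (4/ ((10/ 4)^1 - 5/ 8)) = 28.30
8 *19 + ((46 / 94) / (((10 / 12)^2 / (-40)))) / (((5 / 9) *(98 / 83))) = 6277336 / 57575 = 109.03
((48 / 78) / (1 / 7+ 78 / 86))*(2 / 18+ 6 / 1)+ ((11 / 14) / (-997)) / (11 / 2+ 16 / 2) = 693212773 / 193520691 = 3.58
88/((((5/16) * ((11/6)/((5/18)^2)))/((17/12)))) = 16.79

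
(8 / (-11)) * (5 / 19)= -40 / 209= -0.19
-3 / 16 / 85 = -3 / 1360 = -0.00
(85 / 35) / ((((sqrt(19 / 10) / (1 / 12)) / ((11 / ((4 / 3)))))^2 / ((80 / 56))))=51425 / 59584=0.86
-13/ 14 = -0.93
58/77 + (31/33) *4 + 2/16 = 4.64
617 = 617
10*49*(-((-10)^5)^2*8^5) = -160563200000000000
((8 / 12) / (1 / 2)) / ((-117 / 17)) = -68 / 351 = -0.19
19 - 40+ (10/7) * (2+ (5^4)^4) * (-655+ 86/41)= -40846252441947657/287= -142321437079956.99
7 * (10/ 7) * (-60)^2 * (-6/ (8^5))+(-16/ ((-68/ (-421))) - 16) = -121.65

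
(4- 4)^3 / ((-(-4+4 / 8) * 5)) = 0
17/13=1.31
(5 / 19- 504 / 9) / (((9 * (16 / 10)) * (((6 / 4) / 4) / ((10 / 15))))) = -3530 / 513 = -6.88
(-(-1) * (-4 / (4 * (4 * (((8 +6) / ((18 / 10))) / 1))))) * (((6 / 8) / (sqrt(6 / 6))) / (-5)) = 27 / 5600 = 0.00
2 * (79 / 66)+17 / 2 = 719 / 66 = 10.89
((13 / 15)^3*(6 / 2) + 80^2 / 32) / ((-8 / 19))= -4316743 / 9000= -479.64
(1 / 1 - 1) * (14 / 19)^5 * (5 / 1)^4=0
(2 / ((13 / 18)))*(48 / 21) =576 / 91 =6.33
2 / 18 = 1 / 9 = 0.11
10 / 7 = 1.43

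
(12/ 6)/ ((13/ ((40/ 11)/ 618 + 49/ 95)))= 336902/ 4197765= 0.08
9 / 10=0.90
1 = 1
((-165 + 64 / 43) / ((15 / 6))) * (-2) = 28124 / 215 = 130.81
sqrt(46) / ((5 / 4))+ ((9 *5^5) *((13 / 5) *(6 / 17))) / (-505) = -87750 / 1717+ 4 *sqrt(46) / 5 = -45.68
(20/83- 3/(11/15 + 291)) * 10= 418925/181604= 2.31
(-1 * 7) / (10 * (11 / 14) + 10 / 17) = -833 / 1005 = -0.83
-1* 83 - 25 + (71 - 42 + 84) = 5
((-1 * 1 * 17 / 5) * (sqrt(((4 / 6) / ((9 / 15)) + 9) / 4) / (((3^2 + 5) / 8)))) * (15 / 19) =-2.44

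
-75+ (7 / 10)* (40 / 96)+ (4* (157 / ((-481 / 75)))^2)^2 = 5746159.73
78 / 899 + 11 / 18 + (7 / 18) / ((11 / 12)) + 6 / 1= 1267751 / 178002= 7.12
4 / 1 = 4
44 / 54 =22 / 27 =0.81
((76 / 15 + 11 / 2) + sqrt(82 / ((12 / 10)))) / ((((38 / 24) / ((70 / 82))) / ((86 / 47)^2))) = 1035440* sqrt(615) / 1720811 + 32823448 / 1720811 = 34.00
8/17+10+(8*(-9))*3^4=-98966/17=-5821.53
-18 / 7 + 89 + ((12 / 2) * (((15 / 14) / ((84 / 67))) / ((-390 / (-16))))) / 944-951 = -259945437 / 300664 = -864.57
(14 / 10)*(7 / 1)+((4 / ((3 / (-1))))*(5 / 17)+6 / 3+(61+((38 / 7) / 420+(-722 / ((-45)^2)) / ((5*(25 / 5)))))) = 72.41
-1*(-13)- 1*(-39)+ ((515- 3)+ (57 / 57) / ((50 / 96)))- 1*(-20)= 14648 / 25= 585.92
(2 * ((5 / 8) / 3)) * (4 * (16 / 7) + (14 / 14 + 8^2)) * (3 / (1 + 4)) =519 / 28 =18.54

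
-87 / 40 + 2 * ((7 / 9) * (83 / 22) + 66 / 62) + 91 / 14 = 1512737 / 122760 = 12.32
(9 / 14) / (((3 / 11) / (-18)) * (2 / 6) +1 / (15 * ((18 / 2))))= 13365 / 49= 272.76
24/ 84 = 2/ 7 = 0.29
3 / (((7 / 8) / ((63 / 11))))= 216 / 11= 19.64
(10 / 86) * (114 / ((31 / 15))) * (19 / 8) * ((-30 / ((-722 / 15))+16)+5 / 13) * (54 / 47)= 242447175 / 814463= 297.68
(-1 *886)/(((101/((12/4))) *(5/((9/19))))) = -23922/9595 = -2.49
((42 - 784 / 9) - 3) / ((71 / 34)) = -14722 / 639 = -23.04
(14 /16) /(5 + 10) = 7 /120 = 0.06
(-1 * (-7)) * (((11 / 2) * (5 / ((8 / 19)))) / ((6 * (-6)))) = -7315 / 576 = -12.70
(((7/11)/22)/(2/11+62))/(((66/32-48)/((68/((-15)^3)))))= 136/666579375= 0.00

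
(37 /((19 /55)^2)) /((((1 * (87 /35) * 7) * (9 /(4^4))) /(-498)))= -23781824000 /94221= -252404.71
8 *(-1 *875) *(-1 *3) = 21000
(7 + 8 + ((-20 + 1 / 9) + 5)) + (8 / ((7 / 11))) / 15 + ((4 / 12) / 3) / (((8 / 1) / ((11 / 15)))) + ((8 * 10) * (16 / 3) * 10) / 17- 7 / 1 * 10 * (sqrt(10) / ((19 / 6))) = 32379301 / 128520- 420 * sqrt(10) / 19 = 182.04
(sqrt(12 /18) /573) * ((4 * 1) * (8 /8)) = 4 * sqrt(6) /1719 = 0.01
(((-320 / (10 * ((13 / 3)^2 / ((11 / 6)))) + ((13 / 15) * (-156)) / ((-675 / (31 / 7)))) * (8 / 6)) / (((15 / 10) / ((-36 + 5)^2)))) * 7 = -68672567968 / 5133375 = -13377.66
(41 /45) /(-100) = -41 /4500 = -0.01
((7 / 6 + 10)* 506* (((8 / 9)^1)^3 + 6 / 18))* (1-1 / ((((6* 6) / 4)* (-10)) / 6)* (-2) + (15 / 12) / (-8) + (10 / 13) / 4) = 5282.61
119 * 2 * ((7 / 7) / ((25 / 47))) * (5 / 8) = 5593 / 20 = 279.65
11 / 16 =0.69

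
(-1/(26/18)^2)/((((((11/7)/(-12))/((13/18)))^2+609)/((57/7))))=-43092/6724535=-0.01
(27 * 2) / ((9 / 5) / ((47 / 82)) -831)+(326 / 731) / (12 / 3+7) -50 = -26085413106 / 521450809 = -50.02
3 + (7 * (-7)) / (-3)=19.33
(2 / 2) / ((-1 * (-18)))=1 / 18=0.06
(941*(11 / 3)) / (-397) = -10351 / 1191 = -8.69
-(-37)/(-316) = -37/316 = -0.12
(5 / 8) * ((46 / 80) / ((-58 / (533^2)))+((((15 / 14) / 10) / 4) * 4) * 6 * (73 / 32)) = -182858051 / 103936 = -1759.33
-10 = -10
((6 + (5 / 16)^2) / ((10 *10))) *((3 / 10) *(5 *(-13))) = -60879 / 51200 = -1.19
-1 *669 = -669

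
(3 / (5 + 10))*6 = 6 / 5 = 1.20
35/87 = 0.40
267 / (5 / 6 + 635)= 1602 / 3815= 0.42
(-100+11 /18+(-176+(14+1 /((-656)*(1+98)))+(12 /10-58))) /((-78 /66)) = 34440767 /127920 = 269.24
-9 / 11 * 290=-2610 / 11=-237.27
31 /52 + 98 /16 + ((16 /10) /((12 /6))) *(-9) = -249 /520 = -0.48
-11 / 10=-1.10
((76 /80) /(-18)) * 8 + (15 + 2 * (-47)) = -3574 /45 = -79.42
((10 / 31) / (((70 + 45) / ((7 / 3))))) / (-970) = -7 / 1037415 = -0.00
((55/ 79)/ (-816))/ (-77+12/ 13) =715/ 63754896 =0.00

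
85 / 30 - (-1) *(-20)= -17.17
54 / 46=27 / 23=1.17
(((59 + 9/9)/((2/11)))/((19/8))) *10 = 26400/19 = 1389.47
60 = 60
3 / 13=0.23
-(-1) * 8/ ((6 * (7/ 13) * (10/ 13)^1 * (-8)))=-169/ 420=-0.40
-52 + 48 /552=-1194 /23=-51.91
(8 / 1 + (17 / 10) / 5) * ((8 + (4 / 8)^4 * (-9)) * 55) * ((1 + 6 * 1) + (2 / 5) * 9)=28930209 / 800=36162.76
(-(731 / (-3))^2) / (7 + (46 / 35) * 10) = -3740527 / 1269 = -2947.62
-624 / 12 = -52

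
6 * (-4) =-24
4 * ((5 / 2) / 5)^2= 1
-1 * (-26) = 26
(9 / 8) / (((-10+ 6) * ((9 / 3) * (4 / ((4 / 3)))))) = -1 / 32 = -0.03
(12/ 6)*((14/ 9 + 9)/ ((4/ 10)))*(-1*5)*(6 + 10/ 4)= -40375/ 18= -2243.06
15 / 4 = 3.75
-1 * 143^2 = -20449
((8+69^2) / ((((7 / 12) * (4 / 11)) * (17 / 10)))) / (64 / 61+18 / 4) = 2383.23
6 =6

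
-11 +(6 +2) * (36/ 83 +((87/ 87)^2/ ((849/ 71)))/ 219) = -7.53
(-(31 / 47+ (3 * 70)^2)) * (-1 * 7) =14509117 / 47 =308704.62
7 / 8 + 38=311 / 8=38.88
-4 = -4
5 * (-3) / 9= -5 / 3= -1.67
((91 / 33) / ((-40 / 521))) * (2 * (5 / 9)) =-47411 / 1188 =-39.91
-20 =-20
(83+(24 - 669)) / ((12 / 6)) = -281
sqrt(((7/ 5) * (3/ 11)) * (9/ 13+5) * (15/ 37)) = 3 * sqrt(2002)/ 143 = 0.94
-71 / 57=-1.25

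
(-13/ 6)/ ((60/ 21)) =-91/ 120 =-0.76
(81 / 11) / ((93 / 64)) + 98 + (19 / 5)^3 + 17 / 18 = 121903667 / 767250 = 158.88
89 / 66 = 1.35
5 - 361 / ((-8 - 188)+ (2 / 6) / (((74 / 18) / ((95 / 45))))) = 148756 / 21737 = 6.84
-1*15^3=-3375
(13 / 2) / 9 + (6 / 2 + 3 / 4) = 161 / 36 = 4.47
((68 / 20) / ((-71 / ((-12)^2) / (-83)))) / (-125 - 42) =-203184 / 59285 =-3.43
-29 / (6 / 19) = -551 / 6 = -91.83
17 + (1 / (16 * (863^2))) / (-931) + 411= 4748265822271 / 11094079024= 428.00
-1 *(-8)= 8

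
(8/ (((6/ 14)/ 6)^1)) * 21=2352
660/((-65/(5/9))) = -220/39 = -5.64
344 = 344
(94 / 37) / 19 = 94 / 703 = 0.13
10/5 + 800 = 802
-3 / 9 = -0.33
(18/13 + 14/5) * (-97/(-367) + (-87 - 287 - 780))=-115170512/23855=-4827.94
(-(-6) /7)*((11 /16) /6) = 11 /112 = 0.10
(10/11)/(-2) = -5/11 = -0.45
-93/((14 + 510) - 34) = -93/490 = -0.19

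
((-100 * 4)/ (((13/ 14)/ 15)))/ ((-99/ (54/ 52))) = 126000/ 1859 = 67.78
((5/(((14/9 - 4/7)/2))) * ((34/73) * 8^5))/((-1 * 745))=-70189056/337187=-208.16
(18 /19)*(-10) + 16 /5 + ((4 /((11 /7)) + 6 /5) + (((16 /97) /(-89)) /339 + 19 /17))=-73337627873 /51990818055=-1.41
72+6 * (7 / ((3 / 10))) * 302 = 42352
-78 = -78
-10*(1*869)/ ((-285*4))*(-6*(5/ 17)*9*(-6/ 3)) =78210/ 323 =242.14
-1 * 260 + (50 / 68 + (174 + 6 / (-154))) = -223325 / 2618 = -85.30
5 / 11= 0.45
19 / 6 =3.17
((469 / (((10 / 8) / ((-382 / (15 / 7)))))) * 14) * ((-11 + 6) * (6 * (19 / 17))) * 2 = 5337475136 / 85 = 62793825.13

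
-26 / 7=-3.71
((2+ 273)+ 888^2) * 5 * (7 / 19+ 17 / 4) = 1384377345 / 76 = 18215491.38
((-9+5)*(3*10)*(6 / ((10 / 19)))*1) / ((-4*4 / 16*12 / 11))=1254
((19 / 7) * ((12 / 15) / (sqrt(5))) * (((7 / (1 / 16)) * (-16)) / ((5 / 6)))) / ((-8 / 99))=1444608 * sqrt(5) / 125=25841.93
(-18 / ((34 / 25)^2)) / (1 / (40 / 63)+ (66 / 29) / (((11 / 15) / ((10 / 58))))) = -10512500 / 2279343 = -4.61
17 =17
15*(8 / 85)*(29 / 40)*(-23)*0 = 0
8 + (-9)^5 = -59041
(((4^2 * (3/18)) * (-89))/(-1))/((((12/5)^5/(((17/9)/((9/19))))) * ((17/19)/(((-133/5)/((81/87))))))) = -77450970625/204073344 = -379.53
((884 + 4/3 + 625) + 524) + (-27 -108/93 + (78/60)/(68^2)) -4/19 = 163899275131/81706080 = 2005.96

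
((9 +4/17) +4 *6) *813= 459345/17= 27020.29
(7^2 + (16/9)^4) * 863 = 334002575/6561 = 50907.27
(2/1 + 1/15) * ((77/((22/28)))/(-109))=-3038/1635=-1.86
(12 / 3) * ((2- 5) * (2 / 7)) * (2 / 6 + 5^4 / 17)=-15136 / 119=-127.19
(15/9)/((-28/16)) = -20/21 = -0.95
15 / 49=0.31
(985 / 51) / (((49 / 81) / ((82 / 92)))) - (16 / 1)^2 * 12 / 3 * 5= -195097765 / 38318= -5091.54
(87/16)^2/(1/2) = 7569/128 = 59.13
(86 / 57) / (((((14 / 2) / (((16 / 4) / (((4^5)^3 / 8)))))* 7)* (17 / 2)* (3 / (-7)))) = -43 / 170699784192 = -0.00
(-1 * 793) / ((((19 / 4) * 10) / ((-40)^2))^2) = -324812800 / 361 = -899758.45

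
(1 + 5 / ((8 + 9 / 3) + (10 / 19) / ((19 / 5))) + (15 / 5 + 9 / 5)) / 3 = 41878 / 20105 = 2.08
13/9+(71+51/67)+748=495187/603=821.21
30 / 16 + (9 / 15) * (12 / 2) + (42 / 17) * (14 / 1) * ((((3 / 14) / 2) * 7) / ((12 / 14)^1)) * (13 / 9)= 100349 / 2040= 49.19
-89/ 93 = -0.96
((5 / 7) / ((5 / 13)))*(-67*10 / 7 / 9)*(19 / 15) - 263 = -381047 / 1323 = -288.02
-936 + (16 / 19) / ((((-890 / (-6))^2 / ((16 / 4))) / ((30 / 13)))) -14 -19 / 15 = -5583420527 / 5869461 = -951.27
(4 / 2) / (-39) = -2 / 39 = -0.05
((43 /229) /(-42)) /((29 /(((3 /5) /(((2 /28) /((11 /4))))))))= -473 /132820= -0.00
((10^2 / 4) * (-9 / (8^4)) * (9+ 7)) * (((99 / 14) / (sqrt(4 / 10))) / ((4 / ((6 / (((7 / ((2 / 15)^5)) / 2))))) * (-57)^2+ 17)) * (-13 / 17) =289575 * sqrt(10) / 21921979771552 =0.00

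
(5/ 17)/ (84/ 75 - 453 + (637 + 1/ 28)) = 3500/ 2203353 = 0.00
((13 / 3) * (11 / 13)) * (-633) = -2321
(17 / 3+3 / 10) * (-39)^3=-3539367 / 10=-353936.70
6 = 6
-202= -202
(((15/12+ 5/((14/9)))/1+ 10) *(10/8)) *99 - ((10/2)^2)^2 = 130475/112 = 1164.96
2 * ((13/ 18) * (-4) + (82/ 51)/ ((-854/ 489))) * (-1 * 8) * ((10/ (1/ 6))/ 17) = 79641920/ 370209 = 215.13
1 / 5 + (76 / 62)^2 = 8181 / 4805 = 1.70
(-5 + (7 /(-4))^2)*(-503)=15593 /16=974.56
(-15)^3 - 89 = -3464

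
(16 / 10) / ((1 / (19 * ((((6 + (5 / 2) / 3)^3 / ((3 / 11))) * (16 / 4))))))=57617956 / 405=142266.56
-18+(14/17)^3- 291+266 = -208515/4913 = -42.44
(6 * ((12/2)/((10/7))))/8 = 63/20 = 3.15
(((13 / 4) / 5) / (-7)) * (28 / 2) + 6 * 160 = 9587 / 10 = 958.70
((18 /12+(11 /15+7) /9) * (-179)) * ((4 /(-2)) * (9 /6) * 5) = 114023 /18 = 6334.61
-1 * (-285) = 285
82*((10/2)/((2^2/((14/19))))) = 1435/19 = 75.53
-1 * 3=-3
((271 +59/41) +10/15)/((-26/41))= -1292/3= -430.67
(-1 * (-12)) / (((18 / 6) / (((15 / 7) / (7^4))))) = 60 / 16807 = 0.00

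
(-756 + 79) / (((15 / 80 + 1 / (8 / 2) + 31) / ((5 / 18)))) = -27080 / 4527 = -5.98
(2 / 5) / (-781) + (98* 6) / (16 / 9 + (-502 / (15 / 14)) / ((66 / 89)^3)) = -2477964923186 / 4829367752165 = -0.51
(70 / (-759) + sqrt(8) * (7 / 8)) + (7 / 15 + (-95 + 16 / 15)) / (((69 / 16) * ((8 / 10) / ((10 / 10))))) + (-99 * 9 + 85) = -1897160 / 2277 + 7 * sqrt(2) / 4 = -830.71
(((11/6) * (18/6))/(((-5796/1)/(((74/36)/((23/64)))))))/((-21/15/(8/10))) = 6512/2099601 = 0.00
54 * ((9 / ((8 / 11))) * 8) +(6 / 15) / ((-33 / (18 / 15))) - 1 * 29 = 1462171 / 275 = 5316.99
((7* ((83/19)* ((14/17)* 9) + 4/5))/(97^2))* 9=3375666/15195535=0.22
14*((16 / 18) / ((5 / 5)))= 112 / 9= 12.44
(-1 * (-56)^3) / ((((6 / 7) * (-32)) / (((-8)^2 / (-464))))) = 76832 / 87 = 883.13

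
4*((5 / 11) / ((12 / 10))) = 50 / 33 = 1.52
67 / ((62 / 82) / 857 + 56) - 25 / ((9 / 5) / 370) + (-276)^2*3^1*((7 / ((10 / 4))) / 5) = 18128150741903 / 147577725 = 122837.99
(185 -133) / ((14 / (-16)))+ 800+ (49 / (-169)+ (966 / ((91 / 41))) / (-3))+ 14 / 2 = 712408 / 1183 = 602.20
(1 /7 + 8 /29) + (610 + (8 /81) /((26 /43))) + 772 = 295539359 /213759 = 1382.58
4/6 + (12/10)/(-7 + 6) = -8/15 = -0.53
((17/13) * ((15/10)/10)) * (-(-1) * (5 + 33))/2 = 969/260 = 3.73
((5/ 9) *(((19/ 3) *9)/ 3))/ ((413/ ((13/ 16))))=1235/ 59472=0.02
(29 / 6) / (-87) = -1 / 18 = -0.06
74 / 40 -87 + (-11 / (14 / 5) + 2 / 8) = -88.83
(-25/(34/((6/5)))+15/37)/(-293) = 300/184297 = 0.00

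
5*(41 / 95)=2.16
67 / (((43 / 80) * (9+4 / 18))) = 48240 / 3569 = 13.52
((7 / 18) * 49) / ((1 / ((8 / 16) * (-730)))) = -125195 / 18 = -6955.28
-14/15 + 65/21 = 227/105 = 2.16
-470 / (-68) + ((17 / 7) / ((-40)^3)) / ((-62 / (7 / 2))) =932480289 / 134912000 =6.91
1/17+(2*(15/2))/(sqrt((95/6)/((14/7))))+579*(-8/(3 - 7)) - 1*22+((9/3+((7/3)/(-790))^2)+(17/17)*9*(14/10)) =6*sqrt(285)/19+109968792413/95487300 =1156.99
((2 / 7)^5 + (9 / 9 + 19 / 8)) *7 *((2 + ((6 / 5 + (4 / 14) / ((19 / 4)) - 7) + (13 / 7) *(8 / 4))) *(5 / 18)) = -7718765 / 45983952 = -0.17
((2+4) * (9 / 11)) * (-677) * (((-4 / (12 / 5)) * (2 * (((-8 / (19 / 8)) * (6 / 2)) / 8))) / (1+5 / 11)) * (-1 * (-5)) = -913950 / 19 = -48102.63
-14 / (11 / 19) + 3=-233 / 11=-21.18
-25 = -25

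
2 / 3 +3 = 11 / 3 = 3.67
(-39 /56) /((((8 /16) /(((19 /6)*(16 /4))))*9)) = -247 /126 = -1.96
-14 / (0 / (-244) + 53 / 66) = -924 / 53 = -17.43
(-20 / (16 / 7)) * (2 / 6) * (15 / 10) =-35 / 8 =-4.38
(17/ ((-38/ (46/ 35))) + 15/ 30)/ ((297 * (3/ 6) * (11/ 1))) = -0.00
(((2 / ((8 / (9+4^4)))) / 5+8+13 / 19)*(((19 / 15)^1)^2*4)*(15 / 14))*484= 7664866 / 105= 72998.72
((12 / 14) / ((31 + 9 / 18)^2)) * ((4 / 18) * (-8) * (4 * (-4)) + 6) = 2480 / 83349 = 0.03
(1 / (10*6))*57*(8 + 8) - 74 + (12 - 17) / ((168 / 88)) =-6449 / 105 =-61.42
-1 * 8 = -8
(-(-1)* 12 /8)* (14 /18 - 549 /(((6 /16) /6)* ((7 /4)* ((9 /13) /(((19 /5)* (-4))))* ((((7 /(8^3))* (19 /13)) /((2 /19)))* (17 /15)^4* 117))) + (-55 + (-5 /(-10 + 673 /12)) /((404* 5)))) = 16491324159654737 /3722588933574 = 4430.07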